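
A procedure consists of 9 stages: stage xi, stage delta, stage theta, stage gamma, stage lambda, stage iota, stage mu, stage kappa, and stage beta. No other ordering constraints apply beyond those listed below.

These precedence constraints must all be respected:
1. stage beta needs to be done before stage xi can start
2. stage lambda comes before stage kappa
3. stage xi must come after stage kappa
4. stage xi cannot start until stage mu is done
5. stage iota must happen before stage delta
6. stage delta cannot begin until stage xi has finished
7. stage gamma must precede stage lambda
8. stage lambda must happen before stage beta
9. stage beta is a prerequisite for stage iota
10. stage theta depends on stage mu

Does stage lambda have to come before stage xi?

Yes

Tracing the constraints gives a chain: stage lambda → stage beta → stage xi.
Hence stage lambda necessarily comes before stage xi.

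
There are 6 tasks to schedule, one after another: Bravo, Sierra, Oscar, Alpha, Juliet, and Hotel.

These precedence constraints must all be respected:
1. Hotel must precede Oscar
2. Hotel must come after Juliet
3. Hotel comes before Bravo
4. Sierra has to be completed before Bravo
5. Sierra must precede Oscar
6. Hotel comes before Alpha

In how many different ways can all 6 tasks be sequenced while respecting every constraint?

2 tasks have no prerequisites (Sierra, Juliet), so any of them could come first.
Counting all ways to extend the partial order to a total order gives 20.

20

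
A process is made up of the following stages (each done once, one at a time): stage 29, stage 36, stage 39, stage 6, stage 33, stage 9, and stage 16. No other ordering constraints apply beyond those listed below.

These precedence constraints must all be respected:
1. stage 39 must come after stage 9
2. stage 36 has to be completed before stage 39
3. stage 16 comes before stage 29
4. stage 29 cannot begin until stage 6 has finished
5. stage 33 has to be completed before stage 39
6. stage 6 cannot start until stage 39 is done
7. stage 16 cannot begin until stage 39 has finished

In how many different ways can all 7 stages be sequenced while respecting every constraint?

The stages with no prerequisites are stage 36, stage 33, stage 9; any of them can be placed first.
Counting all ways to extend the partial order to a total order gives 12.

12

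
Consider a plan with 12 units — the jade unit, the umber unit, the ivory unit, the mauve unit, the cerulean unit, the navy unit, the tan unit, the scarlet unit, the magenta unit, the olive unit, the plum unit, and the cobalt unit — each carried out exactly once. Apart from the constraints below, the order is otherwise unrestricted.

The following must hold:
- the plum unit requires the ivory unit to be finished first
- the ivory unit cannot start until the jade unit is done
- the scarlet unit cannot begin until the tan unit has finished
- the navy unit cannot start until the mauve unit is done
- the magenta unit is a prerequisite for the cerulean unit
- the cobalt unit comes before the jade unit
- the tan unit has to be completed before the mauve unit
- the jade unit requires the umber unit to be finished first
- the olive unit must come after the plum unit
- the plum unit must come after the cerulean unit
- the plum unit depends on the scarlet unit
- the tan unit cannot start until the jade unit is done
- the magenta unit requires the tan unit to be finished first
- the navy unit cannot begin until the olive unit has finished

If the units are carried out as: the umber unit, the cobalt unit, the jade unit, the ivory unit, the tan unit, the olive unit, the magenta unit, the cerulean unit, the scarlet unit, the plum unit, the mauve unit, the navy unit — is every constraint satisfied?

No

Here the plum unit comes after the olive unit.
But one of the constraints requires the plum unit before the olive unit, so this ordering violates it.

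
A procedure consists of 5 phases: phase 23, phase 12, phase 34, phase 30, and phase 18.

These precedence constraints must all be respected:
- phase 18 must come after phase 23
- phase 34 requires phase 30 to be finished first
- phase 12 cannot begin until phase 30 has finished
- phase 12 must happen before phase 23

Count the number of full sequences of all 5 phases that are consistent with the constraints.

Phase 30 is the only phase with nothing required before it, so every ordering starts there.
Counting all ways to extend the partial order to a total order gives 4.

4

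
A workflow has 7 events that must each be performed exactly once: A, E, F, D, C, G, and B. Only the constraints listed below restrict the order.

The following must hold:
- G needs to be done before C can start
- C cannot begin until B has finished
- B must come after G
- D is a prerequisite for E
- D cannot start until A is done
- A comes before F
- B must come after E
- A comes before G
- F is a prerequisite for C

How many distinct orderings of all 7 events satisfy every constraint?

15

Only A has no prerequisites, so it must go first.
Counting all ways to extend the partial order to a total order gives 15.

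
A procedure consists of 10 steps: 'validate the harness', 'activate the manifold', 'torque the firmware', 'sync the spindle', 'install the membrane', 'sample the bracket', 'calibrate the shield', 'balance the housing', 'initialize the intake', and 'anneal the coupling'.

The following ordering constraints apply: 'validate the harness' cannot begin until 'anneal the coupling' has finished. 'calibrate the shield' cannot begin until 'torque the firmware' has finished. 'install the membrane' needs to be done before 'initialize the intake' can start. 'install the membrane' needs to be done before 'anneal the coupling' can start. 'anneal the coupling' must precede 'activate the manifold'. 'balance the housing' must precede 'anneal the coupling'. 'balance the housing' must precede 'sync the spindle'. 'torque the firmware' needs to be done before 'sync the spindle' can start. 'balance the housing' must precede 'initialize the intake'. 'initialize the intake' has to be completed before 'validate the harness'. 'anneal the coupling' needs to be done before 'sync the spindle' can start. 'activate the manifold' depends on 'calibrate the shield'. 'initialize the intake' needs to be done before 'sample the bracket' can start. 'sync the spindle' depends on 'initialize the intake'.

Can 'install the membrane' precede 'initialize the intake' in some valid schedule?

The constraints force 'install the membrane' before 'initialize the intake', so yes — every valid ordering has 'install the membrane' earlier.

Yes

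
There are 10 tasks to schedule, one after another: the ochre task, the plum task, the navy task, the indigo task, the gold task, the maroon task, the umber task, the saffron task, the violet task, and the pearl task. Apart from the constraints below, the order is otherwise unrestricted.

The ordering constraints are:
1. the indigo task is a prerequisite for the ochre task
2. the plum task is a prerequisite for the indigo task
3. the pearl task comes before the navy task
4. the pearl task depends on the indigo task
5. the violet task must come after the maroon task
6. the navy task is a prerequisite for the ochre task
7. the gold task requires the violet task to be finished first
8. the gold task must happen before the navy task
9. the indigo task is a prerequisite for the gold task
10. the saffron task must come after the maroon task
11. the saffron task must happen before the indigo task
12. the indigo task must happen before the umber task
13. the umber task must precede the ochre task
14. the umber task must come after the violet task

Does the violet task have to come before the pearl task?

No

No chain of constraints connects the violet task to the pearl task in either direction.
So the violet task can come before the pearl task or after — it is not forced.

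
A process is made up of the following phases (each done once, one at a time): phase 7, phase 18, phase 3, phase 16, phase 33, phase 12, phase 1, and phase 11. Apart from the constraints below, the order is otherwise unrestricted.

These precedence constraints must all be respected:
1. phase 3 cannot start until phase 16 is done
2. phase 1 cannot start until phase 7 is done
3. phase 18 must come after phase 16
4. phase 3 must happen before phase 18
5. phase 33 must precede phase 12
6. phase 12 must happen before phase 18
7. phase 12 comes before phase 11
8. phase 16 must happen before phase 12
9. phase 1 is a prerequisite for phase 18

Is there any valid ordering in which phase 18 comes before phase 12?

No

There is a dependency chain phase 12 → phase 18, so phase 18 always comes after phase 12.
So no valid ordering can have phase 18 before phase 12.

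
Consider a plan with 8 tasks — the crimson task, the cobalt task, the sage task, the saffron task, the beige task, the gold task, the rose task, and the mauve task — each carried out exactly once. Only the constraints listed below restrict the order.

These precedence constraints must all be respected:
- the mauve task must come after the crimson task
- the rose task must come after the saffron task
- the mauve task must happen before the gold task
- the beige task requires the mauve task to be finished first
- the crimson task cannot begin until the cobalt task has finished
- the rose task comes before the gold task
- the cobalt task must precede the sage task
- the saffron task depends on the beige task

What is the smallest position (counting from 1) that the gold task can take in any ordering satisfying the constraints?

7

Every task that must precede the gold task has to come before it. Tracing all chains that end at the gold task, those tasks are: the crimson task, the cobalt task, the saffron task, the beige task, the rose task, the mauve task — 6 in total.
With 6 mandatory predecessors, the earliest the gold task can sit is position 6+1 = 7, and placing just those 6 first achieves it.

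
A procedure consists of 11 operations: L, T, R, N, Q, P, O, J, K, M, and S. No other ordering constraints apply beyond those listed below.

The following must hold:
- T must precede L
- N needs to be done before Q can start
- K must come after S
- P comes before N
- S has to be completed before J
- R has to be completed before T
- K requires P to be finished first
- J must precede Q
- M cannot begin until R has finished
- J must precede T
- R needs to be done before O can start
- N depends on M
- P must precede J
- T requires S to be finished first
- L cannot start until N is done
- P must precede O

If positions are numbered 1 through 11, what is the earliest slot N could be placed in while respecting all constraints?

4

The operations that are forced before N, directly or transitively, are R, P, M. That's 3 operations.
With 3 mandatory predecessors, the earliest N can sit is position 3+1 = 4, and placing just those 3 first achieves it.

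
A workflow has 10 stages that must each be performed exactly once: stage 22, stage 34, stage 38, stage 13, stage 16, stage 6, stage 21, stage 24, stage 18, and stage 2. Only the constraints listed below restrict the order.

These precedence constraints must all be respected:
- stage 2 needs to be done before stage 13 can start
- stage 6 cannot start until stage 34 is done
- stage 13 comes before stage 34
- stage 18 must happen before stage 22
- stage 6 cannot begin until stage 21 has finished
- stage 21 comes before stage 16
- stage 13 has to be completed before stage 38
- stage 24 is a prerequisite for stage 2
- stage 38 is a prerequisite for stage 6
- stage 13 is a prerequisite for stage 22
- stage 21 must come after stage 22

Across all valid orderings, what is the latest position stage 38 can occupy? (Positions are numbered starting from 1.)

9

Following the constraints forward from stage 38, its only required successor is stage 6.
So at least 1 stage follows stage 38, putting stage 38 no later than position 9. That position is achievable by scheduling everything else first.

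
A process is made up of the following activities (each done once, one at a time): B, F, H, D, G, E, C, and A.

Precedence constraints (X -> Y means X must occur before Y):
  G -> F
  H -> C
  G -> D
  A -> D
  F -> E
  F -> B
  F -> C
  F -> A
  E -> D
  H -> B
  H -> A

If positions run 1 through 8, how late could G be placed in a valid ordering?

Every activity that must follow G has to come after it. Tracing all chains starting from G, those activities are: B, F, D, E, C, A — 6 in total.
So at least 6 activities follow G, putting G no later than position 2. That position is achievable by scheduling everything else first.

2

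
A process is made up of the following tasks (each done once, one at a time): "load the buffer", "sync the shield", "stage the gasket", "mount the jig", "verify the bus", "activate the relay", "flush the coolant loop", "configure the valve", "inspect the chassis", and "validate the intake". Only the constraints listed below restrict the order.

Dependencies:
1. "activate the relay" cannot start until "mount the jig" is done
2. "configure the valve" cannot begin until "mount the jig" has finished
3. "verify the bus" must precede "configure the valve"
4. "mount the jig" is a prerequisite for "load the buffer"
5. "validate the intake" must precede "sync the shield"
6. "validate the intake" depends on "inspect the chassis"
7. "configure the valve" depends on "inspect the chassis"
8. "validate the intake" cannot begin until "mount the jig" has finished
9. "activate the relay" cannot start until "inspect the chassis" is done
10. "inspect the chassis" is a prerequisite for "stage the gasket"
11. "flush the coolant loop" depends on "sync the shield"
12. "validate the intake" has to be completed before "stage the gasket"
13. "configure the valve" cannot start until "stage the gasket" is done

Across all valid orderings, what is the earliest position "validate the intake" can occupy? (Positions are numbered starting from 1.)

Working backwards through the constraints from "validate the intake", its full set of required predecessors is "mount the jig", "inspect the chassis" — 2 of them.
With 2 mandatory predecessors, the earliest "validate the intake" can sit is position 2+1 = 3, and placing just those 2 first achieves it.

3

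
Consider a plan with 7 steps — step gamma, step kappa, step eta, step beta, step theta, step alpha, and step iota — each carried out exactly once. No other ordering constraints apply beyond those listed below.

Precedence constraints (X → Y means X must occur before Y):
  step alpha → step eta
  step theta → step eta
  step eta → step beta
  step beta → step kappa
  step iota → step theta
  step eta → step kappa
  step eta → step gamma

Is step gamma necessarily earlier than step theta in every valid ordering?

There is a chain step theta → step eta → step gamma, which puts step theta before step gamma.
So step gamma never precedes step theta.

No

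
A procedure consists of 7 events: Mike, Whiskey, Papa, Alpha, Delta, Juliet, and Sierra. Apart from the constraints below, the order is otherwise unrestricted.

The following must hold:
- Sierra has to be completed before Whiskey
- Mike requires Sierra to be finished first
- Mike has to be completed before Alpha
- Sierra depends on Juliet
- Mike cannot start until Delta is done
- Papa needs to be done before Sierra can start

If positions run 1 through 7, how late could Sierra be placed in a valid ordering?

Every event that must follow Sierra has to come after it. Tracing all chains starting from Sierra, those events are: Mike, Whiskey, Alpha — 3 in total.
With 3 mandatory successors out of 7 events total, the latest slot for Sierra is 7−3 = 4, and it's reachable by doing all non-successors before Sierra.

4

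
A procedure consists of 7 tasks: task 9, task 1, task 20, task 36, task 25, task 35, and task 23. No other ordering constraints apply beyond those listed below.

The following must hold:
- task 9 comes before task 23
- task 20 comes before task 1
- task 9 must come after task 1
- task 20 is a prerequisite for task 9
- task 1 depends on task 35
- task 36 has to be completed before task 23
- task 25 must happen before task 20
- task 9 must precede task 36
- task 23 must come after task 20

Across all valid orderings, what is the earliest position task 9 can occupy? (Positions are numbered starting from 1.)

5

Every task that must precede task 9 has to come before it. Tracing all chains that end at task 9, those tasks are: task 1, task 20, task 25, task 35 — 4 in total.
So at minimum 4 tasks come before task 9, putting task 9 no earlier than position 5. That position is achievable by scheduling exactly those predecessors first.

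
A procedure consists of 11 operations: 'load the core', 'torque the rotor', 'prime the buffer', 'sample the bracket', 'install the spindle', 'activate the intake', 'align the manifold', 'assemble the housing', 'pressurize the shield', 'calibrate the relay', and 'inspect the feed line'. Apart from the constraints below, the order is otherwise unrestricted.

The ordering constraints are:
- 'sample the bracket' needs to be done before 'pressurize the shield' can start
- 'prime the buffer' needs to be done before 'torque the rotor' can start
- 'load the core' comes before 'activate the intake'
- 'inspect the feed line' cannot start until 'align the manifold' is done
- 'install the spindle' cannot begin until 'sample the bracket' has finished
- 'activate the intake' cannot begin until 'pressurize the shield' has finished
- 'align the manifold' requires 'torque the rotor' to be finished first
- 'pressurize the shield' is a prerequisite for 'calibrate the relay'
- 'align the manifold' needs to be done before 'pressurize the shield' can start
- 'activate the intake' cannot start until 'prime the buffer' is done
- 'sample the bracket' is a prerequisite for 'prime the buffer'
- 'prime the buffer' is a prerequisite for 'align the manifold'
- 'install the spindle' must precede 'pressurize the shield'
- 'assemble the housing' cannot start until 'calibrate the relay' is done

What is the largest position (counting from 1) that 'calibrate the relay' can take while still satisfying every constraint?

10

Following the constraints forward from 'calibrate the relay', its only required successor is 'assemble the housing'.
With 1 mandatory successor out of 11 operations total, the latest slot for 'calibrate the relay' is 11−1 = 10, and it's reachable by doing all non-successors before 'calibrate the relay'.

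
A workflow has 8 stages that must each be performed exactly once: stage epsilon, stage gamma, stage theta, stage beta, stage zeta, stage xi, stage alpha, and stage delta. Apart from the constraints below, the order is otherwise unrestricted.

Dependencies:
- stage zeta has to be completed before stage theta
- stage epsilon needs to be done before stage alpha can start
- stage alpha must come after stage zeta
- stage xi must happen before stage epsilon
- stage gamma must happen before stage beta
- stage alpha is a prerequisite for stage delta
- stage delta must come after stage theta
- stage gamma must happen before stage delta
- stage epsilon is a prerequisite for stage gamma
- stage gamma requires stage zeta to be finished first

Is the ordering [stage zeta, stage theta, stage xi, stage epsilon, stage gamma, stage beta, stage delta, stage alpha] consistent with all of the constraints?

Here stage alpha comes after stage delta.
Since stage alpha is required before stage delta, the ordering is invalid.

No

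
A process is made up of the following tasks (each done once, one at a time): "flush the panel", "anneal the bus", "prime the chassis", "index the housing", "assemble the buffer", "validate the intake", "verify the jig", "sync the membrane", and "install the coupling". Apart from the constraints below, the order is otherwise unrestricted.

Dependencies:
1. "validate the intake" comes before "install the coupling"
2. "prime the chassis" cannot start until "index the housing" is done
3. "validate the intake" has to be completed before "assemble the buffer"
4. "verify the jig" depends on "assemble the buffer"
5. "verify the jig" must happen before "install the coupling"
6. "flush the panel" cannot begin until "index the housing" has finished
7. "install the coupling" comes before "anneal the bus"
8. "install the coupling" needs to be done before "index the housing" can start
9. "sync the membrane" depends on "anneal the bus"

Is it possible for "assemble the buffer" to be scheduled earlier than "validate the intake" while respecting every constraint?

No

The constraints give a chain "validate the intake" → "assemble the buffer", which forces "validate the intake" before "assemble the buffer".
So no valid ordering can have "assemble the buffer" before "validate the intake".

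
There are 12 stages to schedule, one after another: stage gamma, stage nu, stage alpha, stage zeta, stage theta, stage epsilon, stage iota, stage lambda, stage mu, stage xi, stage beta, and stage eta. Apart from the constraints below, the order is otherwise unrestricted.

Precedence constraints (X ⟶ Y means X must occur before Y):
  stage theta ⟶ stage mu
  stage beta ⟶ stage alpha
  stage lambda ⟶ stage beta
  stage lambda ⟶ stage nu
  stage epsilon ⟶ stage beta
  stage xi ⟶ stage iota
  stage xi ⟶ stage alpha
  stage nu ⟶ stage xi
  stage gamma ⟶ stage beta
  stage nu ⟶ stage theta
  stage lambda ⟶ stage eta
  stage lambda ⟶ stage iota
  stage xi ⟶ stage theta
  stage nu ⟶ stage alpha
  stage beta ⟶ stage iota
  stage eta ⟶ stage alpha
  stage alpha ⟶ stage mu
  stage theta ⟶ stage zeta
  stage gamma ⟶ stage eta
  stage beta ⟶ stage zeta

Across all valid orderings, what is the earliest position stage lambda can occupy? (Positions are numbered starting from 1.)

1

No constraint forces any other stage before stage lambda, so it can be placed first.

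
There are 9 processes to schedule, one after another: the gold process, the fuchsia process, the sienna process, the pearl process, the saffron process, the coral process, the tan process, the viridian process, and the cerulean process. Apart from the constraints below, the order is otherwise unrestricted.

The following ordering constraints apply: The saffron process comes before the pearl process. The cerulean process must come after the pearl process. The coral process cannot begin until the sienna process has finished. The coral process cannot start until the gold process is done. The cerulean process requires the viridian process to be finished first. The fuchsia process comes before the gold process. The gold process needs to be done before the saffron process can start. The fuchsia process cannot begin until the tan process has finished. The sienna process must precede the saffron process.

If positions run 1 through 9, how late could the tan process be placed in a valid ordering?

Every process that must follow the tan process has to come after it. Tracing all chains starting from the tan process, those processes are: the gold process, the fuchsia process, the pearl process, the saffron process, the coral process, the cerulean process — 6 in total.
So at least 6 processes follow the tan process, putting the tan process no later than position 3. That position is achievable by scheduling everything else first.

3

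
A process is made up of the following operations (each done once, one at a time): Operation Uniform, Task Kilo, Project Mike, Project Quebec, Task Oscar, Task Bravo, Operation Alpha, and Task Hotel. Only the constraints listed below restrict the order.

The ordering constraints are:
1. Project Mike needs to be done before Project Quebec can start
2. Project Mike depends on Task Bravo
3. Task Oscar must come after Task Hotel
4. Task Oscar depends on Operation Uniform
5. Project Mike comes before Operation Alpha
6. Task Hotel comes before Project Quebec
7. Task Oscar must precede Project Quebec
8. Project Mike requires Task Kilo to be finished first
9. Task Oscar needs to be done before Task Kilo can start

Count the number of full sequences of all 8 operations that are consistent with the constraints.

The operations with no prerequisites are Operation Uniform, Task Bravo, Task Hotel; any of them can be placed first.
Counting all ways to extend the partial order to a total order gives 20.

20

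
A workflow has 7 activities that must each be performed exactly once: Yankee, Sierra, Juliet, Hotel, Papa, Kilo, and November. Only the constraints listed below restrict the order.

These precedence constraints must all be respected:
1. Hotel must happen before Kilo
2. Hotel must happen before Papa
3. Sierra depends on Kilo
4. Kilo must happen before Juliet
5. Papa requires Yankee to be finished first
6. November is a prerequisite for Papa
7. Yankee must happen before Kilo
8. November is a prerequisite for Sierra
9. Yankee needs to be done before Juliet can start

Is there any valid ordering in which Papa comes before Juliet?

The constraints leave Papa and Juliet unordered relative to each other; nothing requires Juliet earlier.
That means at least one valid schedule has Papa before Juliet.

Yes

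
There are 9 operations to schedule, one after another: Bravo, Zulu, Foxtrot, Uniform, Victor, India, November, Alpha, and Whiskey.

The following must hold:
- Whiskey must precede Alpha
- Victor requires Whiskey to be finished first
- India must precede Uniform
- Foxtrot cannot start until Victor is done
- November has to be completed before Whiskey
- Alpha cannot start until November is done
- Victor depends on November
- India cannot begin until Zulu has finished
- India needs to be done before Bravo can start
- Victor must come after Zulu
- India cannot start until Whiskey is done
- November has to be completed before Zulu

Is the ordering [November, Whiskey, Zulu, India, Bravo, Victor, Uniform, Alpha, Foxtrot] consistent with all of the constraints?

Yes

Checking each listed constraint against this order: for instance, November is in position 1 and Alpha in position 8, so that constraint holds — and the remaining constraints check out the same way.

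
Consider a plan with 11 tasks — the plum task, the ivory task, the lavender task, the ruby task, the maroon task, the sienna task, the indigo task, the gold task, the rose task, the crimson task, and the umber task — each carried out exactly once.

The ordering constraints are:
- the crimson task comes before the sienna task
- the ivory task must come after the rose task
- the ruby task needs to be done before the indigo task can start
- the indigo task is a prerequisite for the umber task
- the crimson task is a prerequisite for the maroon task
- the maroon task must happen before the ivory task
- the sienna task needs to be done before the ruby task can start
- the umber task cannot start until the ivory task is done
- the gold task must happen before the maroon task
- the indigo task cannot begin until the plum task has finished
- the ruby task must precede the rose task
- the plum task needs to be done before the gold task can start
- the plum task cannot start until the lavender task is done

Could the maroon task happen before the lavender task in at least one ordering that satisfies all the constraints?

There is a dependency chain the lavender task → the plum task → the gold task → the maroon task, so the maroon task always comes after the lavender task.
Hence the maroon task can never be scheduled before the lavender task.

No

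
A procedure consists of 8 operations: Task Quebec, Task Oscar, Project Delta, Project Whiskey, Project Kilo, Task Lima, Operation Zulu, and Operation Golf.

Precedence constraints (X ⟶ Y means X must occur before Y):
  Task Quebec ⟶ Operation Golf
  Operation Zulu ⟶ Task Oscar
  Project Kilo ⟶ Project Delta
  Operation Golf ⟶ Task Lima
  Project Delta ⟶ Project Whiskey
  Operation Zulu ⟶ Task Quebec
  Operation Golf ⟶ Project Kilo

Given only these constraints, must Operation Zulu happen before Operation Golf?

Tracing the constraints gives a chain: Operation Zulu → Task Quebec → Operation Golf.
That forces Operation Zulu before Operation Golf in every valid schedule.

Yes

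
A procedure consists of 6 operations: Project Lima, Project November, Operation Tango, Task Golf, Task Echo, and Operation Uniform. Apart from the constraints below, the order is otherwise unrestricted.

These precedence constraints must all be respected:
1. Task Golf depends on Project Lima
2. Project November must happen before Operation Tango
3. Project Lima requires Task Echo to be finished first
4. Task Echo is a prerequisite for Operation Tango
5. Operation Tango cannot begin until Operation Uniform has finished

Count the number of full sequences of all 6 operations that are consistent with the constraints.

38

The operations with no prerequisites are Project November, Task Echo, Operation Uniform; any of them can be placed first.
Counting all ways to extend the partial order to a total order gives 38.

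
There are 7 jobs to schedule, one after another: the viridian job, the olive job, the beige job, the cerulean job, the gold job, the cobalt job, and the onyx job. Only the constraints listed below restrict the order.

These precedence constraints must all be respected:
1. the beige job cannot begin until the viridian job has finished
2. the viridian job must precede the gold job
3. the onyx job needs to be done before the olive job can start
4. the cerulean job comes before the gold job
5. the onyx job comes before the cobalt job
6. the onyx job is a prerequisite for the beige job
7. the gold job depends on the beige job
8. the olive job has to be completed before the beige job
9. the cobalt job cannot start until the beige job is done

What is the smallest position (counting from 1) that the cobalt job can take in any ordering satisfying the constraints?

Working backwards through the constraints from the cobalt job, its full set of required predecessors is the viridian job, the olive job, the beige job, the onyx job — 4 of them.
So at minimum 4 jobs come before the cobalt job, putting the cobalt job no earlier than position 5. That position is achievable by scheduling exactly those predecessors first.

5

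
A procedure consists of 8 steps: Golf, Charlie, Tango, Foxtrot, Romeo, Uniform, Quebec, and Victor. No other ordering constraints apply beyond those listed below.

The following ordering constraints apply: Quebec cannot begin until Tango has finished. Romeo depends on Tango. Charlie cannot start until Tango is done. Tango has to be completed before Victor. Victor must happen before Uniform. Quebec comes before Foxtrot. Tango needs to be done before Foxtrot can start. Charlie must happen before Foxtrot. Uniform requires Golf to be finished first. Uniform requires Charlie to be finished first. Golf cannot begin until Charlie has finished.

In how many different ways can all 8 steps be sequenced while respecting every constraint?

Only Tango has no prerequisites, so it must go first.
Enumerating by repeatedly choosing an available step (one whose prerequisites are all placed) gives 280 distinct complete orderings.

280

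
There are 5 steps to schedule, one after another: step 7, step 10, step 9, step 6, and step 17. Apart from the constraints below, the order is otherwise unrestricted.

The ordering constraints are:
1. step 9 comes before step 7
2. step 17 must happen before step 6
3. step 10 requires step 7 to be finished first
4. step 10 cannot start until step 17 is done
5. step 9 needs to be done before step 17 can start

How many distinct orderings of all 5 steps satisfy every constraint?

Only step 9 has no prerequisites, so it must go first.
Enumerating by repeatedly choosing an available step (one whose prerequisites are all placed) gives 5 distinct complete orderings.

5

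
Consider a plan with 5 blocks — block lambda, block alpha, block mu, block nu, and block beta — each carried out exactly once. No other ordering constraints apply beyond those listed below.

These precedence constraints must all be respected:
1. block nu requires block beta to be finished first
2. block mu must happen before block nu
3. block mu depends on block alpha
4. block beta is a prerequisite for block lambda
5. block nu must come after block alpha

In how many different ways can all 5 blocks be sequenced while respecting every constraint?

9

2 blocks have no prerequisites (block alpha, block beta), so any of them could come first.
Counting all ways to extend the partial order to a total order gives 9.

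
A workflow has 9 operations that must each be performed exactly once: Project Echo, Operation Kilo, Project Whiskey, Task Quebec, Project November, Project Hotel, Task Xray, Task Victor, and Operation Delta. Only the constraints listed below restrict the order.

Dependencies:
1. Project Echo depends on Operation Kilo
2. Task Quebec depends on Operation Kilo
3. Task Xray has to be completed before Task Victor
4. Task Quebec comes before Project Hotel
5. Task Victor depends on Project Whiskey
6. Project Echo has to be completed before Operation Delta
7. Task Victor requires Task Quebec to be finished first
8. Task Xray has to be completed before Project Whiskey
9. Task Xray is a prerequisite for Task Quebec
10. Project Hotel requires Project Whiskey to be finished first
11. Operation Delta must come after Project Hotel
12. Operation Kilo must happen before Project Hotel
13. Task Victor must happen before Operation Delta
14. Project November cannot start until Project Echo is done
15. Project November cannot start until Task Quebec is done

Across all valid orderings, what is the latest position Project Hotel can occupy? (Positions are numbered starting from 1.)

8

The only operation forced after Project Hotel (directly or by a chain) is Operation Delta.
With 1 mandatory successor out of 9 operations total, the latest slot for Project Hotel is 9−1 = 8, and it's reachable by doing all non-successors before Project Hotel.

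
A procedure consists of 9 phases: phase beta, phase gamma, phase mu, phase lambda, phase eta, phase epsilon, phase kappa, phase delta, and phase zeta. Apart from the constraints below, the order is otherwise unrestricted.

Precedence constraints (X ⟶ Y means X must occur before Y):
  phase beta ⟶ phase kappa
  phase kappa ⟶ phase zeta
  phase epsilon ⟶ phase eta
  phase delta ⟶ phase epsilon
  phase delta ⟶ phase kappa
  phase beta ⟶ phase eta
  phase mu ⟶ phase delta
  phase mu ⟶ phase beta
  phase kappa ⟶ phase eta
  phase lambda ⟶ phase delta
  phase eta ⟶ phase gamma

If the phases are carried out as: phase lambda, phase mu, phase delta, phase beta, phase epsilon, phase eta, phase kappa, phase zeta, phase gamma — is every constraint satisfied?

No

The sequence places phase eta ahead of phase kappa.
That contradicts the constraint that phase kappa must precede phase eta.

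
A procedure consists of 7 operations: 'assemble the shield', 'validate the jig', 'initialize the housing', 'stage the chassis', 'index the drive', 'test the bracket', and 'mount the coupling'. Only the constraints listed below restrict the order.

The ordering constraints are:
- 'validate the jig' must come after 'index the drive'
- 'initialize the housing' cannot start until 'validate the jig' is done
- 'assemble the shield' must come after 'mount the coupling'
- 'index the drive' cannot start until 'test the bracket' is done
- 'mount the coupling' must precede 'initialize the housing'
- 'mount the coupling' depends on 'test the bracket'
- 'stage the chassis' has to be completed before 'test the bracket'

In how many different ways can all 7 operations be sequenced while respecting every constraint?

Only 'stage the chassis' has no prerequisites, so it must go first.
Systematically extending each partial ordering one operation at a time and counting, there are 9 complete orderings.

9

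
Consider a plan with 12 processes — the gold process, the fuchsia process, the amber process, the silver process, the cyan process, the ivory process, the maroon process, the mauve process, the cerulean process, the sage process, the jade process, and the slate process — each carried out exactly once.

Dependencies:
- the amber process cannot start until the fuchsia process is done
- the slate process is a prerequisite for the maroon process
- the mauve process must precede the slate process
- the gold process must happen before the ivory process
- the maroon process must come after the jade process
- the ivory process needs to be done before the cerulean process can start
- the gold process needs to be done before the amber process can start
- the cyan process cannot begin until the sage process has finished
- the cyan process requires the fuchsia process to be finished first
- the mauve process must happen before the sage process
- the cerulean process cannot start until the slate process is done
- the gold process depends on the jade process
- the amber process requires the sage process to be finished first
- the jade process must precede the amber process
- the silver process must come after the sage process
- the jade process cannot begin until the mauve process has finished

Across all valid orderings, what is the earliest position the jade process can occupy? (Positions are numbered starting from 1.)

2

The only process forced before the jade process (directly or transitively) is the mauve process.
So at minimum 1 process comes before the jade process, putting the jade process no earlier than position 2. That position is achievable by scheduling exactly that predecessor first.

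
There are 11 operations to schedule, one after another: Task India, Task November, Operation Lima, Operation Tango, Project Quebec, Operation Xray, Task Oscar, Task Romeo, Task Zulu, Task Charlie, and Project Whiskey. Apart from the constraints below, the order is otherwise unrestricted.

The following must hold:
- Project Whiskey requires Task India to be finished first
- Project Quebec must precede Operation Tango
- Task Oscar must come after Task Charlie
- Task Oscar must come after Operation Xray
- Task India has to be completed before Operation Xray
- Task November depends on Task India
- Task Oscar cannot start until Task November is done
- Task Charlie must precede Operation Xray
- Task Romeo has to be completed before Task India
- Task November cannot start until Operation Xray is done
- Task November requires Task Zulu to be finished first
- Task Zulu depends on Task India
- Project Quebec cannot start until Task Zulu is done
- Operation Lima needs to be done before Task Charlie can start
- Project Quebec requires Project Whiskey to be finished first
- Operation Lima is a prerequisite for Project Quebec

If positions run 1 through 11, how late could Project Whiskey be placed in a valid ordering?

9

Following every chain forward from Project Whiskey, the operations that must come later are Operation Tango, Project Quebec — 2 of them.
With 2 mandatory successors out of 11 operations total, the latest slot for Project Whiskey is 11−2 = 9, and it's reachable by doing all non-successors before Project Whiskey.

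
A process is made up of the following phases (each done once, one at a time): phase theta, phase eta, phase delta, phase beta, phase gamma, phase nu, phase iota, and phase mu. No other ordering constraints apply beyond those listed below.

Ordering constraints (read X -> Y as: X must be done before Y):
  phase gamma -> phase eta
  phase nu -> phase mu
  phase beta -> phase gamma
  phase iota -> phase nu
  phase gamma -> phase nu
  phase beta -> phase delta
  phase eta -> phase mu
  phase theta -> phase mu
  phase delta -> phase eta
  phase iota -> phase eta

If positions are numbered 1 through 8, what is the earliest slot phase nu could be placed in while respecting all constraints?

Every phase that must precede phase nu has to come before it. Tracing all chains that end at phase nu, those phases are: phase beta, phase gamma, phase iota — 3 in total.
With 3 mandatory predecessors, the earliest phase nu can sit is position 3+1 = 4, and placing just those 3 first achieves it.

4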